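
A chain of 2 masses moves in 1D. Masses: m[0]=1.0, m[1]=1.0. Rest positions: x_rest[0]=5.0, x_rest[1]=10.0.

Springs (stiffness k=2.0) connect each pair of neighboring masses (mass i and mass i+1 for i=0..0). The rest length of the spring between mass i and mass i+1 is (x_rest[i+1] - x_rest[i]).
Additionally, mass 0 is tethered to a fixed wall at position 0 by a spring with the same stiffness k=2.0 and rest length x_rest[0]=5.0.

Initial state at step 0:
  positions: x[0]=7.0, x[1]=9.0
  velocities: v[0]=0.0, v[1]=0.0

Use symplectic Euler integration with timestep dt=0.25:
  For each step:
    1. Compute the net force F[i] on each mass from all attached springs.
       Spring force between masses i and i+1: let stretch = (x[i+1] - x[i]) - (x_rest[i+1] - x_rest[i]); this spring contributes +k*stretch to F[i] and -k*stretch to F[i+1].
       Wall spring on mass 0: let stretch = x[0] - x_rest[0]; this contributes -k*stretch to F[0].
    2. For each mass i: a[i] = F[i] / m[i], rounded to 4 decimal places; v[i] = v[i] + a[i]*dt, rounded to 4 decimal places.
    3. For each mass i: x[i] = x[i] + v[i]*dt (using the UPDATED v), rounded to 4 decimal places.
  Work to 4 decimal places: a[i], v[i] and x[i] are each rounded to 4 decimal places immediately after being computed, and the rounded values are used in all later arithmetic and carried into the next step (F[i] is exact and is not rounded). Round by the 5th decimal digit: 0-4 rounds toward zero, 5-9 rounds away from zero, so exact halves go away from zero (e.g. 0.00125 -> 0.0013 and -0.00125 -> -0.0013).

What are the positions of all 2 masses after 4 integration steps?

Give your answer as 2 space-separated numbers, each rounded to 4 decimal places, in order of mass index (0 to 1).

Step 0: x=[7.0000 9.0000] v=[0.0000 0.0000]
Step 1: x=[6.3750 9.3750] v=[-2.5000 1.5000]
Step 2: x=[5.3281 10.0000] v=[-4.1875 2.5000]
Step 3: x=[4.1992 10.6660] v=[-4.5156 2.6641]
Step 4: x=[3.3538 11.1487] v=[-3.3818 1.9307]

Answer: 3.3538 11.1487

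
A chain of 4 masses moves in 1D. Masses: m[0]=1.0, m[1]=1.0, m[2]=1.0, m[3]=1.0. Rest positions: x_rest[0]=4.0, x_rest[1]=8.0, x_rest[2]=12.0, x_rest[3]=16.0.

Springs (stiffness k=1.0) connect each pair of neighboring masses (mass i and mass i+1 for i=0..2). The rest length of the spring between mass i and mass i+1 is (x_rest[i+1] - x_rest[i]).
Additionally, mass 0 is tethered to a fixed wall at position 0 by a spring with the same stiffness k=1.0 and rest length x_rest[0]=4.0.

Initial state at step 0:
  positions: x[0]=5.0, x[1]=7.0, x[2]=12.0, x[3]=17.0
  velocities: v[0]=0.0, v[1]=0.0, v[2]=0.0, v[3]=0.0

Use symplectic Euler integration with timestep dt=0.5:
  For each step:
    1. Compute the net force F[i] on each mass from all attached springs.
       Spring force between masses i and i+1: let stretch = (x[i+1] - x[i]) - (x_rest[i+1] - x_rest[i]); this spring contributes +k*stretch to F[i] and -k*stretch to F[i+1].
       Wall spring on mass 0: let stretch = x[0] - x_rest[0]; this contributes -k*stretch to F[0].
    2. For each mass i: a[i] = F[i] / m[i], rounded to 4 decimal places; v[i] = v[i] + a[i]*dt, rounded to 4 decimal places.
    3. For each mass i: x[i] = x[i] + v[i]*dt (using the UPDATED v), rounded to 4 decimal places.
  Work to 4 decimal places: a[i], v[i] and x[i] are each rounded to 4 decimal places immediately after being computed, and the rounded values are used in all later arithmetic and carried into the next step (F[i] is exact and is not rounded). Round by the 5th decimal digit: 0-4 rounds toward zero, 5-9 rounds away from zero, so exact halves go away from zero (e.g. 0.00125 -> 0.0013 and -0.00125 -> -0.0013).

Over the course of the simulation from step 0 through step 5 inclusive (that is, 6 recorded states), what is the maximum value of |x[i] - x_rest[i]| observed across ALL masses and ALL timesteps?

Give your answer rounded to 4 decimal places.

Answer: 1.1407

Derivation:
Step 0: x=[5.0000 7.0000 12.0000 17.0000] v=[0.0000 0.0000 0.0000 0.0000]
Step 1: x=[4.2500 7.7500 12.0000 16.7500] v=[-1.5000 1.5000 0.0000 -0.5000]
Step 2: x=[3.3125 8.6875 12.1250 16.3125] v=[-1.8750 1.8750 0.2500 -0.8750]
Step 3: x=[2.8906 9.1407 12.4375 15.8281] v=[-0.8438 0.9063 0.6250 -0.9688]
Step 4: x=[3.3086 8.8555 12.7735 15.4961] v=[0.8360 -0.5704 0.6719 -0.6641]
Step 5: x=[4.2862 8.1631 12.8106 15.4834] v=[1.9552 -1.3849 0.0742 -0.0254]
Max displacement = 1.1407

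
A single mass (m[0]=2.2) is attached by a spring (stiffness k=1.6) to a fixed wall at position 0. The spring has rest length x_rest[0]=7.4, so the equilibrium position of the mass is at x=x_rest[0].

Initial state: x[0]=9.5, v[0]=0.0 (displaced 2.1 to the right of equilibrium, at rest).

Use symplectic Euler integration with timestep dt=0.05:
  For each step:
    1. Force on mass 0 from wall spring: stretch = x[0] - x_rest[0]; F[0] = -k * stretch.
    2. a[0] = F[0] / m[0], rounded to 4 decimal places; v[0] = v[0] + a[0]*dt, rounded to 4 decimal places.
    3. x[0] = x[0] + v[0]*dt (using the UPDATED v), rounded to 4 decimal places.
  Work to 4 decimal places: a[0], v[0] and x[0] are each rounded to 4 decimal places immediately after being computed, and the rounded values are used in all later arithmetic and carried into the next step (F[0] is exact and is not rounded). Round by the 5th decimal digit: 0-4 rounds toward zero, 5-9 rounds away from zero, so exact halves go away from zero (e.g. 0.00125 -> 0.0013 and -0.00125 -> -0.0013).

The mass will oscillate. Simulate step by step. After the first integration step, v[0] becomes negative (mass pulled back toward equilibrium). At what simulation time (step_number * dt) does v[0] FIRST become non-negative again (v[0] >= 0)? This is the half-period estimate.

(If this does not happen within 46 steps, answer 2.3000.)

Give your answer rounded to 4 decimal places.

Step 0: x=[9.5000] v=[0.0000]
Step 1: x=[9.4962] v=[-0.0764]
Step 2: x=[9.4886] v=[-0.1526]
Step 3: x=[9.4772] v=[-0.2286]
Step 4: x=[9.4620] v=[-0.3041]
Step 5: x=[9.4430] v=[-0.3791]
Step 6: x=[9.4203] v=[-0.4534]
Step 7: x=[9.3940] v=[-0.5269]
Step 8: x=[9.3640] v=[-0.5994]
Step 9: x=[9.3305] v=[-0.6708]
Step 10: x=[9.2935] v=[-0.7410]
Step 11: x=[9.2530] v=[-0.8099]
Step 12: x=[9.2091] v=[-0.8773]
Step 13: x=[9.1619] v=[-0.9431]
Step 14: x=[9.1115] v=[-1.0072]
Step 15: x=[9.0580] v=[-1.0694]
Step 16: x=[9.0015] v=[-1.1297]
Step 17: x=[8.9421] v=[-1.1879]
Step 18: x=[8.8799] v=[-1.2440]
Step 19: x=[8.8150] v=[-1.2978]
Step 20: x=[8.7475] v=[-1.3493]
Step 21: x=[8.6776] v=[-1.3983]
Step 22: x=[8.6054] v=[-1.4448]
Step 23: x=[8.5310] v=[-1.4886]
Step 24: x=[8.4545] v=[-1.5297]
Step 25: x=[8.3761] v=[-1.5680]
Step 26: x=[8.2959] v=[-1.6035]
Step 27: x=[8.2141] v=[-1.6361]
Step 28: x=[8.1308] v=[-1.6657]
Step 29: x=[8.0462] v=[-1.6923]
Step 30: x=[7.9604] v=[-1.7158]
Step 31: x=[7.8736] v=[-1.7362]
Step 32: x=[7.7859] v=[-1.7534]
Step 33: x=[7.6975] v=[-1.7674]
Step 34: x=[7.6086] v=[-1.7782]
Step 35: x=[7.5193] v=[-1.7858]
Step 36: x=[7.4298] v=[-1.7901]
Step 37: x=[7.3402] v=[-1.7912]
Step 38: x=[7.2508] v=[-1.7890]
Step 39: x=[7.1616] v=[-1.7836]
Step 40: x=[7.0729] v=[-1.7749]
Step 41: x=[6.9848] v=[-1.7630]
Step 42: x=[6.8974] v=[-1.7479]
Step 43: x=[6.8109] v=[-1.7296]
Step 44: x=[6.7255] v=[-1.7082]
Step 45: x=[6.6413] v=[-1.6837]
Step 46: x=[6.5585] v=[-1.6561]
v[0] did not become non-negative within 46 steps; using fallback time=2.3000

Answer: 2.3000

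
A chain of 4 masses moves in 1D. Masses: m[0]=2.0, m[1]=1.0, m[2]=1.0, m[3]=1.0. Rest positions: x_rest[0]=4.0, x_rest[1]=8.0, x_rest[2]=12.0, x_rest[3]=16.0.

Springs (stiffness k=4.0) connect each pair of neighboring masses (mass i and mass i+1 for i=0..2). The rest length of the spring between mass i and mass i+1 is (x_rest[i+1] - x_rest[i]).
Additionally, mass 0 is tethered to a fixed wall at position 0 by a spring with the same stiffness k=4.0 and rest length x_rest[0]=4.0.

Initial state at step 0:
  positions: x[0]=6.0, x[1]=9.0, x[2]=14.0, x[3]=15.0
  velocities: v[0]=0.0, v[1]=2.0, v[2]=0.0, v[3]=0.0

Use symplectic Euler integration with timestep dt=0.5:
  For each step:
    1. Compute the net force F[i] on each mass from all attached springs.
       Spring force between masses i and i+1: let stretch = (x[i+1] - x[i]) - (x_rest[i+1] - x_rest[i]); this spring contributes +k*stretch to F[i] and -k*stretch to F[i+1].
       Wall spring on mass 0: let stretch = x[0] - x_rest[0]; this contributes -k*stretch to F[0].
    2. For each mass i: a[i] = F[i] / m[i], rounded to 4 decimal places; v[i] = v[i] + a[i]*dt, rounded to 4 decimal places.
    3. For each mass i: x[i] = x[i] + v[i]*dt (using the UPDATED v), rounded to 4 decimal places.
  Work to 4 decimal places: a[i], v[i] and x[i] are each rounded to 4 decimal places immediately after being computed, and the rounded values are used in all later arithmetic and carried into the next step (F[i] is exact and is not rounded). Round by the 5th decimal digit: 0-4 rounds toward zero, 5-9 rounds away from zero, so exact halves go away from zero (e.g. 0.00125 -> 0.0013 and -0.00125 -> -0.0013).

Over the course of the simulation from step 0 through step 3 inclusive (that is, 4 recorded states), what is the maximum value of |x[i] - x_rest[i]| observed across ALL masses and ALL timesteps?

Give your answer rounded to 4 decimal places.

Answer: 4.0000

Derivation:
Step 0: x=[6.0000 9.0000 14.0000 15.0000] v=[0.0000 2.0000 0.0000 0.0000]
Step 1: x=[4.5000 12.0000 10.0000 18.0000] v=[-3.0000 6.0000 -8.0000 6.0000]
Step 2: x=[4.5000 5.5000 16.0000 17.0000] v=[0.0000 -13.0000 12.0000 -2.0000]
Step 3: x=[2.7500 8.5000 12.5000 19.0000] v=[-3.5000 6.0000 -7.0000 4.0000]
Max displacement = 4.0000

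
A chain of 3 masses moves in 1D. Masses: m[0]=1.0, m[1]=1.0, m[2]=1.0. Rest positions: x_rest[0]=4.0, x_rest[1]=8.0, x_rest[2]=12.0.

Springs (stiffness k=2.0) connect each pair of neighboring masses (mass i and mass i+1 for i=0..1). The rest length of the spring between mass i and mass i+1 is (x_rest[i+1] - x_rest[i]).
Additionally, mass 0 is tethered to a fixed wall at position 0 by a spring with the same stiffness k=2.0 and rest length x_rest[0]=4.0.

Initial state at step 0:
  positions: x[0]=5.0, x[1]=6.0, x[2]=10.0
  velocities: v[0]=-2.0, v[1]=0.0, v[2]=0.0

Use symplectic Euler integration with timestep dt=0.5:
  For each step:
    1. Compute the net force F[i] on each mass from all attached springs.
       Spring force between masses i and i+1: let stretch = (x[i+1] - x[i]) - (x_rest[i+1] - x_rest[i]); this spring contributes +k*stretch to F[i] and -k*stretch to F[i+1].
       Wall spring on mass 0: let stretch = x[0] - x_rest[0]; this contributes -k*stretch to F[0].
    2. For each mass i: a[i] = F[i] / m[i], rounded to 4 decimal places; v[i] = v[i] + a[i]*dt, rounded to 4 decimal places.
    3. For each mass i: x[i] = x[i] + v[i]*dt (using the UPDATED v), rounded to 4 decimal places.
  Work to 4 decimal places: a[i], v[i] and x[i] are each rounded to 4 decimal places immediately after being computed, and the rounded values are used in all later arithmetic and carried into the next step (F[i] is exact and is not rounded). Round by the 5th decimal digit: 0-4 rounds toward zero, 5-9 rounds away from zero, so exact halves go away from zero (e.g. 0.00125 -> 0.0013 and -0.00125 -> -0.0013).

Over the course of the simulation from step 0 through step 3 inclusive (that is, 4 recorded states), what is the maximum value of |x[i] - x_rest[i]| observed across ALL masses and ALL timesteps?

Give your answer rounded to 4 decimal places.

Step 0: x=[5.0000 6.0000 10.0000] v=[-2.0000 0.0000 0.0000]
Step 1: x=[2.0000 7.5000 10.0000] v=[-6.0000 3.0000 0.0000]
Step 2: x=[0.7500 7.5000 10.7500] v=[-2.5000 0.0000 1.5000]
Step 3: x=[2.5000 5.7500 11.8750] v=[3.5000 -3.5000 2.2500]
Max displacement = 3.2500

Answer: 3.2500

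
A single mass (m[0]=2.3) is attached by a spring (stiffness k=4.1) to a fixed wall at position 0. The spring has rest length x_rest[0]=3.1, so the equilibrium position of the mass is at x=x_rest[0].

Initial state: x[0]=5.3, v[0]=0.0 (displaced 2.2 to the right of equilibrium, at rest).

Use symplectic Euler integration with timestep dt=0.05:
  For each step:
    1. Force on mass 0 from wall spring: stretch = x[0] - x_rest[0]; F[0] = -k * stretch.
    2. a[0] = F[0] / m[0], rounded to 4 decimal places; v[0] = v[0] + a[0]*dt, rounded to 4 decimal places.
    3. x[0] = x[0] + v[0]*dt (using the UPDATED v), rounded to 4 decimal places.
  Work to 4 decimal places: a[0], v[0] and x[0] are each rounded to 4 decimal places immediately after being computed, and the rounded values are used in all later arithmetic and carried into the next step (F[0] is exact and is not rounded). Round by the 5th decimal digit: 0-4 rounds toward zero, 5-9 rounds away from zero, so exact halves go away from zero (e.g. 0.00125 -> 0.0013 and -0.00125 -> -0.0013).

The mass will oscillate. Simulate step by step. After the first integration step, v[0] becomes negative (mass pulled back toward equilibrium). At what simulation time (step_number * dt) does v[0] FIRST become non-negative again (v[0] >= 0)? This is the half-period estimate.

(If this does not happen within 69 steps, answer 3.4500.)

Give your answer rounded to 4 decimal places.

Step 0: x=[5.3000] v=[0.0000]
Step 1: x=[5.2902] v=[-0.1961]
Step 2: x=[5.2706] v=[-0.3913]
Step 3: x=[5.2414] v=[-0.5848]
Step 4: x=[5.2026] v=[-0.7757]
Step 5: x=[5.1544] v=[-0.9631]
Step 6: x=[5.0971] v=[-1.1462]
Step 7: x=[5.0309] v=[-1.3242]
Step 8: x=[4.9561] v=[-1.4963]
Step 9: x=[4.8730] v=[-1.6617]
Step 10: x=[4.7820] v=[-1.8197]
Step 11: x=[4.6835] v=[-1.9696]
Step 12: x=[4.5780] v=[-2.1107]
Step 13: x=[4.4659] v=[-2.2424]
Step 14: x=[4.3477] v=[-2.3641]
Step 15: x=[4.2239] v=[-2.4753]
Step 16: x=[4.0951] v=[-2.5755]
Step 17: x=[3.9619] v=[-2.6642]
Step 18: x=[3.8249] v=[-2.7410]
Step 19: x=[3.6846] v=[-2.8056]
Step 20: x=[3.5417] v=[-2.8577]
Step 21: x=[3.3968] v=[-2.8971]
Step 22: x=[3.2506] v=[-2.9236]
Step 23: x=[3.1038] v=[-2.9370]
Step 24: x=[2.9569] v=[-2.9373]
Step 25: x=[2.8107] v=[-2.9245]
Step 26: x=[2.6658] v=[-2.8987]
Step 27: x=[2.5228] v=[-2.8600]
Step 28: x=[2.3824] v=[-2.8086]
Step 29: x=[2.2452] v=[-2.7446]
Step 30: x=[2.1118] v=[-2.6684]
Step 31: x=[1.9828] v=[-2.5803]
Step 32: x=[1.8588] v=[-2.4807]
Step 33: x=[1.7403] v=[-2.3701]
Step 34: x=[1.6279] v=[-2.2489]
Step 35: x=[1.5220] v=[-2.1177]
Step 36: x=[1.4231] v=[-1.9771]
Step 37: x=[1.3317] v=[-1.8276]
Step 38: x=[1.2482] v=[-1.6700]
Step 39: x=[1.1730] v=[-1.5050]
Step 40: x=[1.1063] v=[-1.3332]
Step 41: x=[1.0485] v=[-1.1555]
Step 42: x=[0.9999] v=[-0.9727]
Step 43: x=[0.9606] v=[-0.7855]
Step 44: x=[0.9309] v=[-0.5948]
Step 45: x=[0.9108] v=[-0.4015]
Step 46: x=[0.9005] v=[-0.2064]
Step 47: x=[0.9000] v=[-0.0104]
Step 48: x=[0.9093] v=[0.1857]
First v>=0 after going negative at step 48, time=2.4000

Answer: 2.4000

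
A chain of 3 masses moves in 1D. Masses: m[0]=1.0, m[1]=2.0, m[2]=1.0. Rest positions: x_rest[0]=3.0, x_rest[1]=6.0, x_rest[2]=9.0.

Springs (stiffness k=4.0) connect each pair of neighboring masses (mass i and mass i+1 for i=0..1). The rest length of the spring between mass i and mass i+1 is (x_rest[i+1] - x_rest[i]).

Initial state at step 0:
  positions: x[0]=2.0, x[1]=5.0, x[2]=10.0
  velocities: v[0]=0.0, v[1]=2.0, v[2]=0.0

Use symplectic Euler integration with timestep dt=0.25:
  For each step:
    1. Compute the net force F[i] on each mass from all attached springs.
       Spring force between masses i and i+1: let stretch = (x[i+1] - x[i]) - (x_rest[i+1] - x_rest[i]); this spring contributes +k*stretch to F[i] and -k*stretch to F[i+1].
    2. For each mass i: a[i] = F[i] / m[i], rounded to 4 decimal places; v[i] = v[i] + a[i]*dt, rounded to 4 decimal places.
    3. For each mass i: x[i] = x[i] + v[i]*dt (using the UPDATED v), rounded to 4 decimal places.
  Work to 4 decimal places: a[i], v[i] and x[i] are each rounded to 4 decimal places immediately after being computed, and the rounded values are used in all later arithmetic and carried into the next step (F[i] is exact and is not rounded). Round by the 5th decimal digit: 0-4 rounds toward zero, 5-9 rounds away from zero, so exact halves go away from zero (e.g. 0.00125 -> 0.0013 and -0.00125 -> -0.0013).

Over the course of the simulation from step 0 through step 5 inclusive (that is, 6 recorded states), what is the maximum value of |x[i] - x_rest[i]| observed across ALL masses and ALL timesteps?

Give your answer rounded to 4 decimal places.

Step 0: x=[2.0000 5.0000 10.0000] v=[0.0000 2.0000 0.0000]
Step 1: x=[2.0000 5.7500 9.5000] v=[0.0000 3.0000 -2.0000]
Step 2: x=[2.1875 6.5000 8.8125] v=[0.7500 3.0000 -2.7500]
Step 3: x=[2.7031 7.0000 8.2969] v=[2.0625 2.0000 -2.0625]
Step 4: x=[3.5430 7.1250 8.2071] v=[3.3594 0.5000 -0.3594]
Step 5: x=[4.5284 6.9375 8.5967] v=[3.9414 -0.7500 1.5585]
Max displacement = 1.5284

Answer: 1.5284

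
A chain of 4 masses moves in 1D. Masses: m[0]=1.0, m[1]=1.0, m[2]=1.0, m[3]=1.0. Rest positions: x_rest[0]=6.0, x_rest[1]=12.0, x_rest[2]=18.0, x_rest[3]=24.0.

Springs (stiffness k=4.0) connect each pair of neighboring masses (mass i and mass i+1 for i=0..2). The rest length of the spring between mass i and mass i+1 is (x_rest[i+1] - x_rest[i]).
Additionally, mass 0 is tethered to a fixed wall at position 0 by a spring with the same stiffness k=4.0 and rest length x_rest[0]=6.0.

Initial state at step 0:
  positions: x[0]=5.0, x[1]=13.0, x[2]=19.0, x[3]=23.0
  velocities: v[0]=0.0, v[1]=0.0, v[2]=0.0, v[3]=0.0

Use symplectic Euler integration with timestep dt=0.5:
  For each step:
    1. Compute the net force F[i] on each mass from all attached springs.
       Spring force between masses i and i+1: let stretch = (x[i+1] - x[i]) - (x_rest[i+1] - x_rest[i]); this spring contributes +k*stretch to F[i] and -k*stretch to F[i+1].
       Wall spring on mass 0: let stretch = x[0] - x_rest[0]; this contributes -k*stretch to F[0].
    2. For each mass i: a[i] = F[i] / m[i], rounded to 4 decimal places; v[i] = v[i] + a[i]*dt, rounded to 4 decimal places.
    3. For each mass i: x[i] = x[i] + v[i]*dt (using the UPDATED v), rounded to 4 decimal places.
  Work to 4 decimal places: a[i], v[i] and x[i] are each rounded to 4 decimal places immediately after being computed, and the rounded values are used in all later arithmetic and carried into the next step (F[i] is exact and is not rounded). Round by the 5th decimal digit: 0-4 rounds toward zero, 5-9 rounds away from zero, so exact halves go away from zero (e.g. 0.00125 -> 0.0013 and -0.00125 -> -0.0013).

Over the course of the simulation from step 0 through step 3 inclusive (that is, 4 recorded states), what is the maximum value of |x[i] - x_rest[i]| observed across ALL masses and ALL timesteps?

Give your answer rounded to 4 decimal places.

Step 0: x=[5.0000 13.0000 19.0000 23.0000] v=[0.0000 0.0000 0.0000 0.0000]
Step 1: x=[8.0000 11.0000 17.0000 25.0000] v=[6.0000 -4.0000 -4.0000 4.0000]
Step 2: x=[6.0000 12.0000 17.0000 25.0000] v=[-4.0000 2.0000 0.0000 0.0000]
Step 3: x=[4.0000 12.0000 20.0000 23.0000] v=[-4.0000 0.0000 6.0000 -4.0000]
Max displacement = 2.0000

Answer: 2.0000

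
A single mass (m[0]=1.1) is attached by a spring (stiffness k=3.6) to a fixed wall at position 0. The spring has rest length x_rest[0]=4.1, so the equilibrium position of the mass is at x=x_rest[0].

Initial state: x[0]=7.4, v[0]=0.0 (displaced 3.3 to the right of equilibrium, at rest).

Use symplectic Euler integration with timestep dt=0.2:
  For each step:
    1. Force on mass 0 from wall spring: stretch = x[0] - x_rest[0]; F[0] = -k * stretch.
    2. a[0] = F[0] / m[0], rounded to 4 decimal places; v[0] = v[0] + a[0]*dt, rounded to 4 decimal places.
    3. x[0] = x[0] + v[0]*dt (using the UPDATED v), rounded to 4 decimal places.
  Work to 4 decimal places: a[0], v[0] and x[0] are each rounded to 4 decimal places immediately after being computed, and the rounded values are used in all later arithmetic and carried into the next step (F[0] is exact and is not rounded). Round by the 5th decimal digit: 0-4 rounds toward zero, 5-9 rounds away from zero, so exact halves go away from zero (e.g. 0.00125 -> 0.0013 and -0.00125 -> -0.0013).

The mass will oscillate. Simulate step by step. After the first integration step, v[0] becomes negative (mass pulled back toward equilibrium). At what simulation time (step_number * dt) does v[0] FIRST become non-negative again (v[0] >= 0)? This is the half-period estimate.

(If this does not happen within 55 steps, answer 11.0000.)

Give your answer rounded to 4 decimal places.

Step 0: x=[7.4000] v=[0.0000]
Step 1: x=[6.9680] v=[-2.1600]
Step 2: x=[6.1606] v=[-4.0372]
Step 3: x=[5.0834] v=[-5.3860]
Step 4: x=[3.8775] v=[-6.0297]
Step 5: x=[2.7007] v=[-5.8841]
Step 6: x=[1.7071] v=[-4.9682]
Step 7: x=[1.0267] v=[-3.4019]
Step 8: x=[0.7486] v=[-1.3903]
Step 9: x=[0.9093] v=[0.8033]
First v>=0 after going negative at step 9, time=1.8000

Answer: 1.8000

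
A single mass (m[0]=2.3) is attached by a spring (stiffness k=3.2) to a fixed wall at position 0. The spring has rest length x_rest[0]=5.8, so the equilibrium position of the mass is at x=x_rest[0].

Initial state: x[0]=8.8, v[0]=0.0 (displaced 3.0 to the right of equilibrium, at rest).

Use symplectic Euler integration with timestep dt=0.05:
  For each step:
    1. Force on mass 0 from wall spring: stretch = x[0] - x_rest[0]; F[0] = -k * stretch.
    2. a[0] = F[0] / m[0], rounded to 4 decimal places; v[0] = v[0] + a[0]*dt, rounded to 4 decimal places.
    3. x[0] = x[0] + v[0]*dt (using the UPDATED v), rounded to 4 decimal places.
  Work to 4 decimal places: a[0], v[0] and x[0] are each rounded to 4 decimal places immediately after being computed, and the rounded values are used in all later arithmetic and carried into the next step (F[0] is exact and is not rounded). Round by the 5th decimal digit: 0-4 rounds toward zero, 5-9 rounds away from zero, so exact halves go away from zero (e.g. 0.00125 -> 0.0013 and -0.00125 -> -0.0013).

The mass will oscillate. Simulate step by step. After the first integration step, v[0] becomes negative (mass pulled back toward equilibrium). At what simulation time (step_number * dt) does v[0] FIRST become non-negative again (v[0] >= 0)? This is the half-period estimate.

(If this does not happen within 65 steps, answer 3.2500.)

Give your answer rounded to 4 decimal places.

Step 0: x=[8.8000] v=[0.0000]
Step 1: x=[8.7896] v=[-0.2087]
Step 2: x=[8.7688] v=[-0.4167]
Step 3: x=[8.7376] v=[-0.6232]
Step 4: x=[8.6962] v=[-0.8276]
Step 5: x=[8.6447] v=[-1.0291]
Step 6: x=[8.5834] v=[-1.2270]
Step 7: x=[8.5124] v=[-1.4206]
Step 8: x=[8.4319] v=[-1.6093]
Step 9: x=[8.3423] v=[-1.7924]
Step 10: x=[8.2438] v=[-1.9693]
Step 11: x=[8.1368] v=[-2.1393]
Step 12: x=[8.0217] v=[-2.3019]
Step 13: x=[7.8989] v=[-2.4565]
Step 14: x=[7.7688] v=[-2.6025]
Step 15: x=[7.6318] v=[-2.7395]
Step 16: x=[7.4885] v=[-2.8669]
Step 17: x=[7.3393] v=[-2.9844]
Step 18: x=[7.1847] v=[-3.0915]
Step 19: x=[7.0253] v=[-3.1878]
Step 20: x=[6.8617] v=[-3.2730]
Step 21: x=[6.6944] v=[-3.3469]
Step 22: x=[6.5239] v=[-3.4091]
Step 23: x=[6.3509] v=[-3.4595]
Step 24: x=[6.1760] v=[-3.4978]
Step 25: x=[5.9998] v=[-3.5240]
Step 26: x=[5.8229] v=[-3.5379]
Step 27: x=[5.6459] v=[-3.5395]
Step 28: x=[5.4695] v=[-3.5288]
Step 29: x=[5.2942] v=[-3.5058]
Step 30: x=[5.1207] v=[-3.4706]
Step 31: x=[4.9495] v=[-3.4233]
Step 32: x=[4.7813] v=[-3.3641]
Step 33: x=[4.6166] v=[-3.2932]
Step 34: x=[4.4561] v=[-3.2109]
Step 35: x=[4.3002] v=[-3.1174]
Step 36: x=[4.1495] v=[-3.0131]
Step 37: x=[4.0046] v=[-2.8983]
Step 38: x=[3.8659] v=[-2.7734]
Step 39: x=[3.7340] v=[-2.6389]
Step 40: x=[3.6092] v=[-2.4952]
Step 41: x=[3.4921] v=[-2.3428]
Step 42: x=[3.3830] v=[-2.1823]
Step 43: x=[3.2823] v=[-2.0142]
Step 44: x=[3.1903] v=[-1.8391]
Step 45: x=[3.1074] v=[-1.6576]
Step 46: x=[3.0339] v=[-1.4703]
Step 47: x=[2.9700] v=[-1.2779]
Step 48: x=[2.9160] v=[-1.0810]
Step 49: x=[2.8720] v=[-0.8804]
Step 50: x=[2.8382] v=[-0.6767]
Step 51: x=[2.8147] v=[-0.4707]
Step 52: x=[2.8016] v=[-0.2630]
Step 53: x=[2.7989] v=[-0.0544]
Step 54: x=[2.8066] v=[0.1544]
First v>=0 after going negative at step 54, time=2.7000

Answer: 2.7000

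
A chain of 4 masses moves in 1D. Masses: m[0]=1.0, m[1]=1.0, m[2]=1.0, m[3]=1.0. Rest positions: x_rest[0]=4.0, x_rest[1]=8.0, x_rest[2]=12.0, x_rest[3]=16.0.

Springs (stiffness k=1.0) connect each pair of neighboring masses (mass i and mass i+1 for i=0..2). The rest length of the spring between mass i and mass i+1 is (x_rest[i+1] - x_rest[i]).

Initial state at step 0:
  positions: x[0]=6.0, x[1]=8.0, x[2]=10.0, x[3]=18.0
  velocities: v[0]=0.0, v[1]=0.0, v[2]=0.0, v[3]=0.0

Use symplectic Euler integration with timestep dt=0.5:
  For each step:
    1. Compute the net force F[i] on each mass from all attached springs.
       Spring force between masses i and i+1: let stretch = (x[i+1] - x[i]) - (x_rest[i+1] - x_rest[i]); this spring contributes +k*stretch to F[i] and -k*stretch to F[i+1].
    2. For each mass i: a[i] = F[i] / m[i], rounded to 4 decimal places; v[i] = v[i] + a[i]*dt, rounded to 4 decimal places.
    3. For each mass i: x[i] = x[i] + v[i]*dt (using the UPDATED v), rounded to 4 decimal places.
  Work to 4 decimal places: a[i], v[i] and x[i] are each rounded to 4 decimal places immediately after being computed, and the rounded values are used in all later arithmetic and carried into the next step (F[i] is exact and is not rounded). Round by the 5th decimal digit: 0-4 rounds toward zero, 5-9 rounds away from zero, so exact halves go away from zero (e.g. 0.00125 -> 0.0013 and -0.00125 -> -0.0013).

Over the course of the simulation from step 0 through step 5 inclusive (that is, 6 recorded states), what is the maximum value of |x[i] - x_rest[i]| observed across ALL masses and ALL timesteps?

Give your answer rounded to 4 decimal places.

Answer: 2.7188

Derivation:
Step 0: x=[6.0000 8.0000 10.0000 18.0000] v=[0.0000 0.0000 0.0000 0.0000]
Step 1: x=[5.5000 8.0000 11.5000 17.0000] v=[-1.0000 0.0000 3.0000 -2.0000]
Step 2: x=[4.6250 8.2500 13.5000 15.6250] v=[-1.7500 0.5000 4.0000 -2.7500]
Step 3: x=[3.6563 8.9063 14.7188 14.7188] v=[-1.9375 1.3125 2.4375 -1.8125]
Step 4: x=[3.0001 9.7032 14.4844 14.8126] v=[-1.3125 1.5938 -0.4688 0.1875]
Step 5: x=[3.0197 10.0197 13.1368 15.8243] v=[0.0391 0.6329 -2.6953 2.0234]
Max displacement = 2.7188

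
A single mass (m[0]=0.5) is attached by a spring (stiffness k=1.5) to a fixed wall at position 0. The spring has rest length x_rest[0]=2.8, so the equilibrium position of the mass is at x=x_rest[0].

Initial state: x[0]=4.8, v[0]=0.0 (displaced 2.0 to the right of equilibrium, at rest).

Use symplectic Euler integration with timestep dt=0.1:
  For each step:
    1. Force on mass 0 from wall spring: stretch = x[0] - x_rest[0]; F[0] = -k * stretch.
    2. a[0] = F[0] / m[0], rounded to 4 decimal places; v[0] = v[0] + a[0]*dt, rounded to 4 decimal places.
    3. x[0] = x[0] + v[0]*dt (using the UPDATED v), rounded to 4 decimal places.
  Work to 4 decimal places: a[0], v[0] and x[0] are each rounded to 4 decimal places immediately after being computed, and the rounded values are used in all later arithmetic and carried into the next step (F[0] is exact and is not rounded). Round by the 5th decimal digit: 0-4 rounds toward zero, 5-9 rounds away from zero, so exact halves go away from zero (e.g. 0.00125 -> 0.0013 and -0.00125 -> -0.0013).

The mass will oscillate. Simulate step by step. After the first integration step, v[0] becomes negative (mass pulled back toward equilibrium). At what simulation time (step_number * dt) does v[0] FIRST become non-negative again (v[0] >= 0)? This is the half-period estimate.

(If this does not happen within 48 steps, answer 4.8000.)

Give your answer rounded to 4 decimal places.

Step 0: x=[4.8000] v=[0.0000]
Step 1: x=[4.7400] v=[-0.6000]
Step 2: x=[4.6218] v=[-1.1820]
Step 3: x=[4.4490] v=[-1.7285]
Step 4: x=[4.2267] v=[-2.2232]
Step 5: x=[3.9616] v=[-2.6512]
Step 6: x=[3.6616] v=[-2.9997]
Step 7: x=[3.3358] v=[-3.2582]
Step 8: x=[2.9939] v=[-3.4189]
Step 9: x=[2.6462] v=[-3.4771]
Step 10: x=[2.3031] v=[-3.4310]
Step 11: x=[1.9749] v=[-3.2819]
Step 12: x=[1.6715] v=[-3.0344]
Step 13: x=[1.4019] v=[-2.6959]
Step 14: x=[1.1743] v=[-2.2765]
Step 15: x=[0.9954] v=[-1.7888]
Step 16: x=[0.8707] v=[-1.2474]
Step 17: x=[0.8038] v=[-0.6686]
Step 18: x=[0.7968] v=[-0.0697]
Step 19: x=[0.8499] v=[0.5313]
First v>=0 after going negative at step 19, time=1.9000

Answer: 1.9000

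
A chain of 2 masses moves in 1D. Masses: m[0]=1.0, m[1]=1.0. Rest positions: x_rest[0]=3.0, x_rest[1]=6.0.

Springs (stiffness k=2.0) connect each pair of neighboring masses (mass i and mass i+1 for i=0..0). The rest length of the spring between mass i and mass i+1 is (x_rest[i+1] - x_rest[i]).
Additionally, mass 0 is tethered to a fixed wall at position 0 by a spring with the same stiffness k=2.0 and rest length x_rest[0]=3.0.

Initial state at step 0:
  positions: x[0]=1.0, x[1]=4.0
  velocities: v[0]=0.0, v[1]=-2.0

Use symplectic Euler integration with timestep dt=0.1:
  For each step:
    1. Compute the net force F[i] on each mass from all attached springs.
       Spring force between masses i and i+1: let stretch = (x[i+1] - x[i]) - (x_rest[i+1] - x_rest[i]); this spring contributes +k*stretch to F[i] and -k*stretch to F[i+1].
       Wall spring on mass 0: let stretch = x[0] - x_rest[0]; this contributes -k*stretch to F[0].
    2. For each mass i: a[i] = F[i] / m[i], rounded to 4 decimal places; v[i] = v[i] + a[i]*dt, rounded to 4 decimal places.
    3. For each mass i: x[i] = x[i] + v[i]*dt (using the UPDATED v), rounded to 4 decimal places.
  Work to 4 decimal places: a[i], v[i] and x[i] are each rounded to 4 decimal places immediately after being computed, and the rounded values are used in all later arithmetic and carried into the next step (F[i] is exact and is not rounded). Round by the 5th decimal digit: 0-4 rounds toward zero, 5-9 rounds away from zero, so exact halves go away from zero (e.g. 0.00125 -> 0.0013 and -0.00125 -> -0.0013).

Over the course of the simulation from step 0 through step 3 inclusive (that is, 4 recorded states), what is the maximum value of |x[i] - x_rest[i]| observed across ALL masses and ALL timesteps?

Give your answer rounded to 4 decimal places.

Step 0: x=[1.0000 4.0000] v=[0.0000 -2.0000]
Step 1: x=[1.0400 3.8000] v=[0.4000 -2.0000]
Step 2: x=[1.1144 3.6048] v=[0.7440 -1.9520]
Step 3: x=[1.2163 3.4198] v=[1.0192 -1.8501]
Max displacement = 2.5802

Answer: 2.5802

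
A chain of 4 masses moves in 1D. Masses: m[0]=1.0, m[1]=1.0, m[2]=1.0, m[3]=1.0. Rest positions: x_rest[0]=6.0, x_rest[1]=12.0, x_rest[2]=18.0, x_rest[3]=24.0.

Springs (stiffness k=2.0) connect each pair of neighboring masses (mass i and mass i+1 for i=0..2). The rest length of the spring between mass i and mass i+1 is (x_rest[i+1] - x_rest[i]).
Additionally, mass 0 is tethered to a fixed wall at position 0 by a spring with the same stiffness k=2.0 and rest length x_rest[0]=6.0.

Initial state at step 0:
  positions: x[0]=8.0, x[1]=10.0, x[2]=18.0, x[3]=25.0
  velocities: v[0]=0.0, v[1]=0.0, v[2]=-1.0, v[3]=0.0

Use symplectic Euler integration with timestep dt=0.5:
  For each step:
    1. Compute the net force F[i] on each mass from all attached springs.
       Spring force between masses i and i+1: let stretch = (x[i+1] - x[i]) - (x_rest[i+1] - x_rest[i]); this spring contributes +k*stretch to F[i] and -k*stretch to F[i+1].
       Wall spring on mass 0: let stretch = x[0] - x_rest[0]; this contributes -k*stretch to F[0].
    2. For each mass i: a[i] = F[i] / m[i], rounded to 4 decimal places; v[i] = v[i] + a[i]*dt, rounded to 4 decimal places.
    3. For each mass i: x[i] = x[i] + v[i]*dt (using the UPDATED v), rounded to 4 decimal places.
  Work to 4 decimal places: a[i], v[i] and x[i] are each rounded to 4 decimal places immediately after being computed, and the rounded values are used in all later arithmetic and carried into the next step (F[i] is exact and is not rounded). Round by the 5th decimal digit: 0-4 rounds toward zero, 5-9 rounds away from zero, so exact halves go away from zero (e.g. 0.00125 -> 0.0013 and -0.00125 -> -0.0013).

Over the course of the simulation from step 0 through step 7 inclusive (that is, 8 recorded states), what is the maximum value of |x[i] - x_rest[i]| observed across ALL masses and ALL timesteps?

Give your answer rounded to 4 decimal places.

Answer: 3.0000

Derivation:
Step 0: x=[8.0000 10.0000 18.0000 25.0000] v=[0.0000 0.0000 -1.0000 0.0000]
Step 1: x=[5.0000 13.0000 17.0000 24.5000] v=[-6.0000 6.0000 -2.0000 -1.0000]
Step 2: x=[3.5000 14.0000 17.7500 23.2500] v=[-3.0000 2.0000 1.5000 -2.5000]
Step 3: x=[5.5000 11.6250 19.3750 22.2500] v=[4.0000 -4.7500 3.2500 -2.0000]
Step 4: x=[7.8125 10.0625 18.5625 22.8125] v=[4.6250 -3.1250 -1.6250 1.1250]
Step 5: x=[7.3438 11.6250 15.6250 24.2500] v=[-0.9375 3.1250 -5.8750 2.8750]
Step 6: x=[5.3438 13.0469 15.0000 24.3750] v=[-4.0001 2.8438 -1.2500 0.2500]
Step 7: x=[4.5234 11.5938 18.0860 22.8125] v=[-1.6408 -2.9062 6.1719 -3.1250]
Max displacement = 3.0000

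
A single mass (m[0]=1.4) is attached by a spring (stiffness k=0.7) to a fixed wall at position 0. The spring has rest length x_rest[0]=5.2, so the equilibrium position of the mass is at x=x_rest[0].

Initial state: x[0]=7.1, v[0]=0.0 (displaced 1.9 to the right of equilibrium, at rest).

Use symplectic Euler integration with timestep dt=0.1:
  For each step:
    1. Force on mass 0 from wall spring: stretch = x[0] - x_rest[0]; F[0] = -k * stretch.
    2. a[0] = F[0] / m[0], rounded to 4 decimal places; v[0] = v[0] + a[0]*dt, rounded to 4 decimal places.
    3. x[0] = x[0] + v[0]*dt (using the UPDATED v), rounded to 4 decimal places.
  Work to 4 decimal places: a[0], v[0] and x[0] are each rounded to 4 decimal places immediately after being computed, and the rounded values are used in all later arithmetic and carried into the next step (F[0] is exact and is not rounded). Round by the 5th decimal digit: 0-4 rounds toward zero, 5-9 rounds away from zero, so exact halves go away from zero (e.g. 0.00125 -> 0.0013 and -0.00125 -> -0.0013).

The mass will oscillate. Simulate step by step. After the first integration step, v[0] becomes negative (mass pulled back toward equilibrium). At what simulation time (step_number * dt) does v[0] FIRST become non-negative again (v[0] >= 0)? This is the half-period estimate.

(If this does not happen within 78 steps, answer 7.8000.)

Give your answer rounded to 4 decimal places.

Step 0: x=[7.1000] v=[0.0000]
Step 1: x=[7.0905] v=[-0.0950]
Step 2: x=[7.0716] v=[-0.1895]
Step 3: x=[7.0433] v=[-0.2831]
Step 4: x=[7.0058] v=[-0.3753]
Step 5: x=[6.9592] v=[-0.4656]
Step 6: x=[6.9038] v=[-0.5536]
Step 7: x=[6.8399] v=[-0.6388]
Step 8: x=[6.7678] v=[-0.7208]
Step 9: x=[6.6879] v=[-0.7992]
Step 10: x=[6.6005] v=[-0.8736]
Step 11: x=[6.5061] v=[-0.9436]
Step 12: x=[6.4052] v=[-1.0089]
Step 13: x=[6.2983] v=[-1.0692]
Step 14: x=[6.1859] v=[-1.1241]
Step 15: x=[6.0686] v=[-1.1734]
Step 16: x=[5.9469] v=[-1.2168]
Step 17: x=[5.8215] v=[-1.2542]
Step 18: x=[5.6930] v=[-1.2853]
Step 19: x=[5.5620] v=[-1.3100]
Step 20: x=[5.4292] v=[-1.3281]
Step 21: x=[5.2952] v=[-1.3396]
Step 22: x=[5.1608] v=[-1.3444]
Step 23: x=[5.0266] v=[-1.3424]
Step 24: x=[4.8932] v=[-1.3337]
Step 25: x=[4.7614] v=[-1.3184]
Step 26: x=[4.6318] v=[-1.2965]
Step 27: x=[4.5050] v=[-1.2681]
Step 28: x=[4.3817] v=[-1.2334]
Step 29: x=[4.2625] v=[-1.1925]
Step 30: x=[4.1479] v=[-1.1456]
Step 31: x=[4.0386] v=[-1.0930]
Step 32: x=[3.9351] v=[-1.0349]
Step 33: x=[3.8379] v=[-0.9717]
Step 34: x=[3.7475] v=[-0.9036]
Step 35: x=[3.6644] v=[-0.8310]
Step 36: x=[3.5890] v=[-0.7542]
Step 37: x=[3.5216] v=[-0.6737]
Step 38: x=[3.4626] v=[-0.5898]
Step 39: x=[3.4123] v=[-0.5029]
Step 40: x=[3.3710] v=[-0.4135]
Step 41: x=[3.3388] v=[-0.3221]
Step 42: x=[3.3159] v=[-0.2290]
Step 43: x=[3.3024] v=[-0.1348]
Step 44: x=[3.2984] v=[-0.0399]
Step 45: x=[3.3039] v=[0.0552]
First v>=0 after going negative at step 45, time=4.5000

Answer: 4.5000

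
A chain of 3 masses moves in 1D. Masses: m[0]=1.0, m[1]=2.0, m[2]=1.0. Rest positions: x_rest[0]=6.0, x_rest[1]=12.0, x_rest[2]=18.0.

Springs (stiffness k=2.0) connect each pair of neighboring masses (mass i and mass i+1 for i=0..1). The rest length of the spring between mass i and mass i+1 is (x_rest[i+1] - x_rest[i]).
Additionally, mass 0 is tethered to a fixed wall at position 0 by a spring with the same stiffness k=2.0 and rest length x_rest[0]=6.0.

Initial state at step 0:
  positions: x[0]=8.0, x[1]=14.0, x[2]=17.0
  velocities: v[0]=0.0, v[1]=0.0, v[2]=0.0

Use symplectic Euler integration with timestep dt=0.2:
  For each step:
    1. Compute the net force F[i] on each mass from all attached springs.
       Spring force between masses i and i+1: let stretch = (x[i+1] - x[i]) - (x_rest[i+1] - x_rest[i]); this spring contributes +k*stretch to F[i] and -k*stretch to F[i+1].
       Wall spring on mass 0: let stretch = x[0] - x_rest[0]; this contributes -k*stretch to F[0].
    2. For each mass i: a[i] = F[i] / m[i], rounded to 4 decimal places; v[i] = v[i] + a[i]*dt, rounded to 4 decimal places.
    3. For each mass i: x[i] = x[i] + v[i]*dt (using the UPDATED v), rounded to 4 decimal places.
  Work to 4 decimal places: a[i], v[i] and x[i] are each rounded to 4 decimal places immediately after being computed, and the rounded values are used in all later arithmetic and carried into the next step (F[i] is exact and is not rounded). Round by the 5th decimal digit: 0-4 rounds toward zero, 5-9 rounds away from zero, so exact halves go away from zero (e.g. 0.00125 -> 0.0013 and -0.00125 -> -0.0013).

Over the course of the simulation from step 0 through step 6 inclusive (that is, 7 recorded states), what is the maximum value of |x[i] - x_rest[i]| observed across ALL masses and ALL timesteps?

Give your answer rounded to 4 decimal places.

Step 0: x=[8.0000 14.0000 17.0000] v=[0.0000 0.0000 0.0000]
Step 1: x=[7.8400 13.8800 17.2400] v=[-0.8000 -0.6000 1.2000]
Step 2: x=[7.5360 13.6528 17.6912] v=[-1.5200 -1.1360 2.2560]
Step 3: x=[7.1185 13.3425 18.2993] v=[-2.0877 -1.5517 3.0406]
Step 4: x=[6.6294 12.9815 18.9909] v=[-2.4455 -1.8051 3.4579]
Step 5: x=[6.1181 12.6068 19.6817] v=[-2.5564 -1.8736 3.4541]
Step 6: x=[5.6365 12.2555 20.2865] v=[-2.4082 -1.7564 3.0241]
Max displacement = 2.2865

Answer: 2.2865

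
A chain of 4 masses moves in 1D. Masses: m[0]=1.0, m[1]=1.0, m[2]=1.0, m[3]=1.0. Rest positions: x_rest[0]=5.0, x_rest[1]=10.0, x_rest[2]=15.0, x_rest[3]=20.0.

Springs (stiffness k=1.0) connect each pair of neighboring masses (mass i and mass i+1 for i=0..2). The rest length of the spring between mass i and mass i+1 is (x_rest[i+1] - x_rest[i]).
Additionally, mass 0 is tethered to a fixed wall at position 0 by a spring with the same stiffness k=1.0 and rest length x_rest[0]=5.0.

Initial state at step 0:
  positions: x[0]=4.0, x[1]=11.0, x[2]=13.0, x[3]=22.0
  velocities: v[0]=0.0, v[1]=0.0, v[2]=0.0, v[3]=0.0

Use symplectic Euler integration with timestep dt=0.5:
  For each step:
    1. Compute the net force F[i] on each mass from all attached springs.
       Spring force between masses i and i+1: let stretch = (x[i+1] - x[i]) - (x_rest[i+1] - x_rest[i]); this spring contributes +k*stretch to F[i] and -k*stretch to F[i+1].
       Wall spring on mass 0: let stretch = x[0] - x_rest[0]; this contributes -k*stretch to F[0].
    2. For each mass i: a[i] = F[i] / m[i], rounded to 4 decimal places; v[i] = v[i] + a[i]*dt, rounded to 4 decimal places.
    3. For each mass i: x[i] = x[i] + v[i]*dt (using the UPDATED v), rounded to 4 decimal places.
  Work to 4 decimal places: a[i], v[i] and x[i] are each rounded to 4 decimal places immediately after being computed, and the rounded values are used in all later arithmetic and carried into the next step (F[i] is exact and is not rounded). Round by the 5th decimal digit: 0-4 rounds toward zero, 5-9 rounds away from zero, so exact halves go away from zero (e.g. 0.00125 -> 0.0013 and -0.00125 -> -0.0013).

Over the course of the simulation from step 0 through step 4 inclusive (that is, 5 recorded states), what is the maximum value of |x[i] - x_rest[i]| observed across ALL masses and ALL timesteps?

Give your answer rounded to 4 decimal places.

Step 0: x=[4.0000 11.0000 13.0000 22.0000] v=[0.0000 0.0000 0.0000 0.0000]
Step 1: x=[4.7500 9.7500 14.7500 21.0000] v=[1.5000 -2.5000 3.5000 -2.0000]
Step 2: x=[5.5625 8.5000 16.8125 19.6875] v=[1.6250 -2.5000 4.1250 -2.6250]
Step 3: x=[5.7188 8.5938 17.5157 18.9063] v=[0.3125 0.1875 1.4063 -1.5625]
Step 4: x=[5.1641 10.1993 16.3360 19.0274] v=[-1.1094 3.2110 -2.3594 0.2422]
Max displacement = 2.5157

Answer: 2.5157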